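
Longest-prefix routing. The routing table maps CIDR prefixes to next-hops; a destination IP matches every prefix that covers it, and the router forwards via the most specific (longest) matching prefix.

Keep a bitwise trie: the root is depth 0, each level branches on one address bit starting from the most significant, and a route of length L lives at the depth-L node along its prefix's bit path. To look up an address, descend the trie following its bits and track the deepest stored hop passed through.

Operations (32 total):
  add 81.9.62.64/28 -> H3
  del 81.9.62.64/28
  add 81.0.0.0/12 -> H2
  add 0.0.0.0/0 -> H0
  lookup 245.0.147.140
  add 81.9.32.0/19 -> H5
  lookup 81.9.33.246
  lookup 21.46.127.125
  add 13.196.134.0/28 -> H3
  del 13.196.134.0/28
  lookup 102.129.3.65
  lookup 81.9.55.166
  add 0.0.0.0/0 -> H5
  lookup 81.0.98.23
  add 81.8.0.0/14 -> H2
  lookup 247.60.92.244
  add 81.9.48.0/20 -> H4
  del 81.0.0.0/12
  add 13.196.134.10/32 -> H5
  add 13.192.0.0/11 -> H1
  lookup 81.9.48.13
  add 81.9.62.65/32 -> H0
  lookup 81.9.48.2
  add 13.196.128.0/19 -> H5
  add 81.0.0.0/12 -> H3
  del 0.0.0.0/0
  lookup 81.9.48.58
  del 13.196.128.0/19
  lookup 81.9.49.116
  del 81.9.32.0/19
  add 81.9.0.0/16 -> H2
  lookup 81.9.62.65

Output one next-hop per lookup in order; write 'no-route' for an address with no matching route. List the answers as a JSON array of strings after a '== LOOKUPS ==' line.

Apply in order:
  add 81.9.62.64/28 -> H3 at depth 28
  - 81.9.62.64/28 clear@28
  add 81.0.0.0/12 -> H2 at depth 12
  add 0.0.0.0/0 -> H0 at depth 0
  lookup 245.0.147.140: bits ε walk d0:H0 -> H0
  add 81.9.32.0/19 -> H5 at depth 19
  lookup 81.9.33.246: bits 0101000100001001001 walk d0:H0→d1:-→d2:-→d3:-→d4:-→d5:-→d6:-→d7:-→d8:-→d9:-→d10:-→d11:-→d12:H2→d13:-→d14:-→d15:-→d16:-→d17:-→d18:-→d19:H5 -> H5
  lookup 21.46.127.125: bits 0 walk d0:H0→d1:- -> H0
  add 13.196.134.0/28 -> H3 at depth 28
  - 13.196.134.0/28 clear@28
  lookup 102.129.3.65: bits 01 walk d0:H0→d1:-→d2:- -> H0
  lookup 81.9.55.166: bits 01010001000010010011 walk d0:H0→d1:-→d2:-→d3:-→d4:-→d5:-→d6:-→d7:-→d8:-→d9:-→d10:-→d11:-→d12:H2→d13:-→d14:-→d15:-→d16:-→d17:-→d18:-→d19:H5→d20:- -> H5
  add 0.0.0.0/0 -> H5 at depth 0
  lookup 81.0.98.23: bits 010100010000 walk d0:H5→d1:-→d2:-→d3:-→d4:-→d5:-→d6:-→d7:-→d8:-→d9:-→d10:-→d11:-→d12:H2 -> H2
  add 81.8.0.0/14 -> H2 at depth 14
  lookup 247.60.92.244: bits ε walk d0:H5 -> H5
  add 81.9.48.0/20 -> H4 at depth 20
  - 81.0.0.0/12 clear@12
  add 13.196.134.10/32 -> H5 at depth 32
  add 13.192.0.0/11 -> H1 at depth 11
  lookup 81.9.48.13: bits 01010001000010010011 walk d0:H5→d1:-→d2:-→d3:-→d4:-→d5:-→d6:-→d7:-→d8:-→d9:-→d10:-→d11:-→d12:-→d13:-→d14:H2→d15:-→d16:-→d17:-→d18:-→d19:H5→d20:H4 -> H4
  add 81.9.62.65/32 -> H0 at depth 32
  lookup 81.9.48.2: bits 01010001000010010011 walk d0:H5→d1:-→d2:-→d3:-→d4:-→d5:-→d6:-→d7:-→d8:-→d9:-→d10:-→d11:-→d12:-→d13:-→d14:H2→d15:-→d16:-→d17:-→d18:-→d19:H5→d20:H4 -> H4
  add 13.196.128.0/19 -> H5 at depth 19
  add 81.0.0.0/12 -> H3 at depth 12
  - 0.0.0.0/0 clear@0
  lookup 81.9.48.58: bits 01010001000010010011 walk d0:-→d1:-→d2:-→d3:-→d4:-→d5:-→d6:-→d7:-→d8:-→d9:-→d10:-→d11:-→d12:H3→d13:-→d14:H2→d15:-→d16:-→d17:-→d18:-→d19:H5→d20:H4 -> H4
  - 13.196.128.0/19 clear@19
  lookup 81.9.49.116: bits 01010001000010010011 walk d0:-→d1:-→d2:-→d3:-→d4:-→d5:-→d6:-→d7:-→d8:-→d9:-→d10:-→d11:-→d12:H3→d13:-→d14:H2→d15:-→d16:-→d17:-→d18:-→d19:H5→d20:H4 -> H4
  - 81.9.32.0/19 clear@19
  add 81.9.0.0/16 -> H2 at depth 16
  lookup 81.9.62.65: bits 01010001000010010011111001000001 walk d0:-→d1:-→d2:-→d3:-→d4:-→d5:-→d6:-→d7:-→d8:-→d9:-→d10:-→d11:-→d12:H3→d13:-→d14:H2→d15:-→d16:H2→d17:-→d18:-→d19:-→d20:H4→d21:-→d22:-→d23:-→d24:-→d25:-→d26:-→d27:-→d28:-→d29:-→d30:-→d31:-→d32:H0 -> H0

== LOOKUPS ==
["H0","H5","H0","H0","H5","H2","H5","H4","H4","H4","H4","H0"]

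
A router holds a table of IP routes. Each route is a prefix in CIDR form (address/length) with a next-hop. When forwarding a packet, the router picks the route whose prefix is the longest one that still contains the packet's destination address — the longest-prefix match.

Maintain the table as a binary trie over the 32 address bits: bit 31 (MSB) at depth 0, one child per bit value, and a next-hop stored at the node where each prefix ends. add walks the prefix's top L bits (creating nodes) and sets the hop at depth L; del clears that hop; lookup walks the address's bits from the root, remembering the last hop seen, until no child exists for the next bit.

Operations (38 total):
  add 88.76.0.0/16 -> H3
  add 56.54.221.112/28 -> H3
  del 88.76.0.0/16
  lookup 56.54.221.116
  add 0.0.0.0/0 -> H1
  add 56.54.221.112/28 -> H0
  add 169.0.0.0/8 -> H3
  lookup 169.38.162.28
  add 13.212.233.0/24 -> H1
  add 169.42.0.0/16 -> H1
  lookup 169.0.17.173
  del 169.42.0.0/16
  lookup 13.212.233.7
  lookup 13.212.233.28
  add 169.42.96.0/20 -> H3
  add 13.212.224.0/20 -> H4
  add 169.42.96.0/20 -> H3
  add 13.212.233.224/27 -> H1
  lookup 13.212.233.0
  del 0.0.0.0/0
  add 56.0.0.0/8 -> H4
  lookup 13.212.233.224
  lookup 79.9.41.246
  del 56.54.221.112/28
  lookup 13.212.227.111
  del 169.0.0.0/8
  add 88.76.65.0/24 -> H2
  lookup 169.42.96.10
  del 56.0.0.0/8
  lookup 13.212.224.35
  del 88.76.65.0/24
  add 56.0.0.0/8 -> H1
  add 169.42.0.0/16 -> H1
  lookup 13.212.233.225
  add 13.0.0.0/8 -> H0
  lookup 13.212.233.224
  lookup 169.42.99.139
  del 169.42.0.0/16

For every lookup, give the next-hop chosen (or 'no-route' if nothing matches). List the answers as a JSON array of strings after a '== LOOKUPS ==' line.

Apply in order:
  + 88.76.0.0/16 (H3) depth=16
  + 56.54.221.112/28 (H3) depth=28
  - 88.76.0.0/16 clear@16
  ? 56.54.221.116  path d0:-→d1:-→d2:-→d3:-→d4:-→d5:-→d6:-→d7:-→d8:-→d9:-→d10:-→d11:-→d12:-→d13:-→d14:-→d15:-→d16:-→d17:-→d18:-→d19:-→d20:-→d21:-→d22:-→d23:-→d24:-→d25:-→d26:-→d27:-→d28:H3  best=H3
  + 0.0.0.0/0 (H1) depth=0
  + 56.54.221.112/28 (H0) depth=28
  + 169.0.0.0/8 (H3) depth=8
  ? 169.38.162.28  path d0:H1→d1:-→d2:-→d3:-→d4:-→d5:-→d6:-→d7:-→d8:H3  best=H3
  + 13.212.233.0/24 (H1) depth=24
  + 169.42.0.0/16 (H1) depth=16
  ? 169.0.17.173  path d0:H1→d1:-→d2:-→d3:-→d4:-→d5:-→d6:-→d7:-→d8:H3→d9:-→d10:-  best=H3
  - 169.42.0.0/16 clear@16
  ? 13.212.233.7  path d0:H1→d1:-→d2:-→d3:-→d4:-→d5:-→d6:-→d7:-→d8:-→d9:-→d10:-→d11:-→d12:-→d13:-→d14:-→d15:-→d16:-→d17:-→d18:-→d19:-→d20:-→d21:-→d22:-→d23:-→d24:H1  best=H1
  ? 13.212.233.28  path d0:H1→d1:-→d2:-→d3:-→d4:-→d5:-→d6:-→d7:-→d8:-→d9:-→d10:-→d11:-→d12:-→d13:-→d14:-→d15:-→d16:-→d17:-→d18:-→d19:-→d20:-→d21:-→d22:-→d23:-→d24:H1  best=H1
  + 169.42.96.0/20 (H3) depth=20
  + 13.212.224.0/20 (H4) depth=20
  + 169.42.96.0/20 (H3) depth=20
  + 13.212.233.224/27 (H1) depth=27
  ? 13.212.233.0  path d0:H1→d1:-→d2:-→d3:-→d4:-→d5:-→d6:-→d7:-→d8:-→d9:-→d10:-→d11:-→d12:-→d13:-→d14:-→d15:-→d16:-→d17:-→d18:-→d19:-→d20:H4→d21:-→d22:-→d23:-→d24:H1  best=H1
  - 0.0.0.0/0 clear@0
  + 56.0.0.0/8 (H4) depth=8
  ? 13.212.233.224  path d0:-→d1:-→d2:-→d3:-→d4:-→d5:-→d6:-→d7:-→d8:-→d9:-→d10:-→d11:-→d12:-→d13:-→d14:-→d15:-→d16:-→d17:-→d18:-→d19:-→d20:H4→d21:-→d22:-→d23:-→d24:H1→d25:-→d26:-→d27:H1  best=H1
  ? 79.9.41.246  path d0:-→d1:-→d2:-→d3:-  best=no-route
  - 56.54.221.112/28 clear@28
  ? 13.212.227.111  path d0:-→d1:-→d2:-→d3:-→d4:-→d5:-→d6:-→d7:-→d8:-→d9:-→d10:-→d11:-→d12:-→d13:-→d14:-→d15:-→d16:-→d17:-→d18:-→d19:-→d20:H4  best=H4
  - 169.0.0.0/8 clear@8
  + 88.76.65.0/24 (H2) depth=24
  ? 169.42.96.10  path d0:-→d1:-→d2:-→d3:-→d4:-→d5:-→d6:-→d7:-→d8:-→d9:-→d10:-→d11:-→d12:-→d13:-→d14:-→d15:-→d16:-→d17:-→d18:-→d19:-→d20:H3  best=H3
  - 56.0.0.0/8 clear@8
  ? 13.212.224.35  path d0:-→d1:-→d2:-→d3:-→d4:-→d5:-→d6:-→d7:-→d8:-→d9:-→d10:-→d11:-→d12:-→d13:-→d14:-→d15:-→d16:-→d17:-→d18:-→d19:-→d20:H4  best=H4
  - 88.76.65.0/24 clear@24
  + 56.0.0.0/8 (H1) depth=8
  + 169.42.0.0/16 (H1) depth=16
  ? 13.212.233.225  path d0:-→d1:-→d2:-→d3:-→d4:-→d5:-→d6:-→d7:-→d8:-→d9:-→d10:-→d11:-→d12:-→d13:-→d14:-→d15:-→d16:-→d17:-→d18:-→d19:-→d20:H4→d21:-→d22:-→d23:-→d24:H1→d25:-→d26:-→d27:H1  best=H1
  + 13.0.0.0/8 (H0) depth=8
  ? 13.212.233.224  path d0:-→d1:-→d2:-→d3:-→d4:-→d5:-→d6:-→d7:-→d8:H0→d9:-→d10:-→d11:-→d12:-→d13:-→d14:-→d15:-→d16:-→d17:-→d18:-→d19:-→d20:H4→d21:-→d22:-→d23:-→d24:H1→d25:-→d26:-→d27:H1  best=H1
  ? 169.42.99.139  path d0:-→d1:-→d2:-→d3:-→d4:-→d5:-→d6:-→d7:-→d8:-→d9:-→d10:-→d11:-→d12:-→d13:-→d14:-→d15:-→d16:H1→d17:-→d18:-→d19:-→d20:H3  best=H3
  - 169.42.0.0/16 clear@16

== LOOKUPS ==
["H3","H3","H3","H1","H1","H1","H1","no-route","H4","H3","H4","H1","H1","H3"]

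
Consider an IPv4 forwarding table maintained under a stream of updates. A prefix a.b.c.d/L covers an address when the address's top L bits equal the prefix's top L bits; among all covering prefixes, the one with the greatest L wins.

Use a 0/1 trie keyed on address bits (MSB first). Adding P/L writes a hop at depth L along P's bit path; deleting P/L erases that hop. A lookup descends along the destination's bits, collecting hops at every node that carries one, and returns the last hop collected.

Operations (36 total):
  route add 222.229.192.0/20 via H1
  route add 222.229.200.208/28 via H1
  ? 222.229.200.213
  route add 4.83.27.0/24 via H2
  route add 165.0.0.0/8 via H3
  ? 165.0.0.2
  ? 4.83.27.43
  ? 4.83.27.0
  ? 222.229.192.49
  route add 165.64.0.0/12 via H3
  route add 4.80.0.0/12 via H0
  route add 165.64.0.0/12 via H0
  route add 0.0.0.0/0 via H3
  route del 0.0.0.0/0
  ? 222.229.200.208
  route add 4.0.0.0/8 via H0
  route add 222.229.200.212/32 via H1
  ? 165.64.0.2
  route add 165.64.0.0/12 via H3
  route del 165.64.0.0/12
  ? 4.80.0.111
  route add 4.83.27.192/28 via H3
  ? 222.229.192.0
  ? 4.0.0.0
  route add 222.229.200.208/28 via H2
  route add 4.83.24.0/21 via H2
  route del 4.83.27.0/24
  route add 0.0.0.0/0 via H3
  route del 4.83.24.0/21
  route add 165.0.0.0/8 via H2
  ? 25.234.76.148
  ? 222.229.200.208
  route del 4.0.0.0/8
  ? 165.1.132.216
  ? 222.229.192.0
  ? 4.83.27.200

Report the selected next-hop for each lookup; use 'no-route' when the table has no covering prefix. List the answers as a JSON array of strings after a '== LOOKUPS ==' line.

Apply in order:
  + 222.229.192.0/20 (H1) depth=20
  + 222.229.200.208/28 (H1) depth=28
  ? 222.229.200.213  path d0:-→d1:-→d2:-→d3:-→d4:-→d5:-→d6:-→d7:-→d8:-→d9:-→d10:-→d11:-→d12:-→d13:-→d14:-→d15:-→d16:-→d17:-→d18:-→d19:-→d20:H1→d21:-→d22:-→d23:-→d24:-→d25:-→d26:-→d27:-→d28:H1  best=H1
  + 4.83.27.0/24 (H2) depth=24
  + 165.0.0.0/8 (H3) depth=8
  ? 165.0.0.2  path d0:-→d1:-→d2:-→d3:-→d4:-→d5:-→d6:-→d7:-→d8:H3  best=H3
  ? 4.83.27.43  path d0:-→d1:-→d2:-→d3:-→d4:-→d5:-→d6:-→d7:-→d8:-→d9:-→d10:-→d11:-→d12:-→d13:-→d14:-→d15:-→d16:-→d17:-→d18:-→d19:-→d20:-→d21:-→d22:-→d23:-→d24:H2  best=H2
  ? 4.83.27.0  path d0:-→d1:-→d2:-→d3:-→d4:-→d5:-→d6:-→d7:-→d8:-→d9:-→d10:-→d11:-→d12:-→d13:-→d14:-→d15:-→d16:-→d17:-→d18:-→d19:-→d20:-→d21:-→d22:-→d23:-→d24:H2  best=H2
  ? 222.229.192.49  path d0:-→d1:-→d2:-→d3:-→d4:-→d5:-→d6:-→d7:-→d8:-→d9:-→d10:-→d11:-→d12:-→d13:-→d14:-→d15:-→d16:-→d17:-→d18:-→d19:-→d20:H1  best=H1
  + 165.64.0.0/12 (H3) depth=12
  + 4.80.0.0/12 (H0) depth=12
  + 165.64.0.0/12 (H0) depth=12
  + 0.0.0.0/0 (H3) depth=0
  del 0.0.0.0/0 (clear depth 0)
  ? 222.229.200.208  path d0:-→d1:-→d2:-→d3:-→d4:-→d5:-→d6:-→d7:-→d8:-→d9:-→d10:-→d11:-→d12:-→d13:-→d14:-→d15:-→d16:-→d17:-→d18:-→d19:-→d20:H1→d21:-→d22:-→d23:-→d24:-→d25:-→d26:-→d27:-→d28:H1  best=H1
  + 4.0.0.0/8 (H0) depth=8
  + 222.229.200.212/32 (H1) depth=32
  ? 165.64.0.2  path d0:-→d1:-→d2:-→d3:-→d4:-→d5:-→d6:-→d7:-→d8:H3→d9:-→d10:-→d11:-→d12:H0  best=H0
  + 165.64.0.0/12 (H3) depth=12
  del 165.64.0.0/12 (clear depth 12)
  ? 4.80.0.111  path d0:-→d1:-→d2:-→d3:-→d4:-→d5:-→d6:-→d7:-→d8:H0→d9:-→d10:-→d11:-→d12:H0→d13:-→d14:-  best=H0
  + 4.83.27.192/28 (H3) depth=28
  ? 222.229.192.0  path d0:-→d1:-→d2:-→d3:-→d4:-→d5:-→d6:-→d7:-→d8:-→d9:-→d10:-→d11:-→d12:-→d13:-→d14:-→d15:-→d16:-→d17:-→d18:-→d19:-→d20:H1  best=H1
  ? 4.0.0.0  path d0:-→d1:-→d2:-→d3:-→d4:-→d5:-→d6:-→d7:-→d8:H0→d9:-  best=H0
  + 222.229.200.208/28 (H2) depth=28
  + 4.83.24.0/21 (H2) depth=21
  del 4.83.27.0/24 (clear depth 24)
  + 0.0.0.0/0 (H3) depth=0
  del 4.83.24.0/21 (clear depth 21)
  + 165.0.0.0/8 (H2) depth=8
  ? 25.234.76.148  path d0:H3→d1:-→d2:-→d3:-  best=H3
  ? 222.229.200.208  path d0:H3→d1:-→d2:-→d3:-→d4:-→d5:-→d6:-→d7:-→d8:-→d9:-→d10:-→d11:-→d12:-→d13:-→d14:-→d15:-→d16:-→d17:-→d18:-→d19:-→d20:H1→d21:-→d22:-→d23:-→d24:-→d25:-→d26:-→d27:-→d28:H2→d29:-  best=H2
  del 4.0.0.0/8 (clear depth 8)
  ? 165.1.132.216  path d0:H3→d1:-→d2:-→d3:-→d4:-→d5:-→d6:-→d7:-→d8:H2→d9:-  best=H2
  ? 222.229.192.0  path d0:H3→d1:-→d2:-→d3:-→d4:-→d5:-→d6:-→d7:-→d8:-→d9:-→d10:-→d11:-→d12:-→d13:-→d14:-→d15:-→d16:-→d17:-→d18:-→d19:-→d20:H1  best=H1
  ? 4.83.27.200  path d0:H3→d1:-→d2:-→d3:-→d4:-→d5:-→d6:-→d7:-→d8:-→d9:-→d10:-→d11:-→d12:H0→d13:-→d14:-→d15:-→d16:-→d17:-→d18:-→d19:-→d20:-→d21:-→d22:-→d23:-→d24:-→d25:-→d26:-→d27:-→d28:H3  best=H3

== LOOKUPS ==
["H1","H3","H2","H2","H1","H1","H0","H0","H1","H0","H3","H2","H2","H1","H3"]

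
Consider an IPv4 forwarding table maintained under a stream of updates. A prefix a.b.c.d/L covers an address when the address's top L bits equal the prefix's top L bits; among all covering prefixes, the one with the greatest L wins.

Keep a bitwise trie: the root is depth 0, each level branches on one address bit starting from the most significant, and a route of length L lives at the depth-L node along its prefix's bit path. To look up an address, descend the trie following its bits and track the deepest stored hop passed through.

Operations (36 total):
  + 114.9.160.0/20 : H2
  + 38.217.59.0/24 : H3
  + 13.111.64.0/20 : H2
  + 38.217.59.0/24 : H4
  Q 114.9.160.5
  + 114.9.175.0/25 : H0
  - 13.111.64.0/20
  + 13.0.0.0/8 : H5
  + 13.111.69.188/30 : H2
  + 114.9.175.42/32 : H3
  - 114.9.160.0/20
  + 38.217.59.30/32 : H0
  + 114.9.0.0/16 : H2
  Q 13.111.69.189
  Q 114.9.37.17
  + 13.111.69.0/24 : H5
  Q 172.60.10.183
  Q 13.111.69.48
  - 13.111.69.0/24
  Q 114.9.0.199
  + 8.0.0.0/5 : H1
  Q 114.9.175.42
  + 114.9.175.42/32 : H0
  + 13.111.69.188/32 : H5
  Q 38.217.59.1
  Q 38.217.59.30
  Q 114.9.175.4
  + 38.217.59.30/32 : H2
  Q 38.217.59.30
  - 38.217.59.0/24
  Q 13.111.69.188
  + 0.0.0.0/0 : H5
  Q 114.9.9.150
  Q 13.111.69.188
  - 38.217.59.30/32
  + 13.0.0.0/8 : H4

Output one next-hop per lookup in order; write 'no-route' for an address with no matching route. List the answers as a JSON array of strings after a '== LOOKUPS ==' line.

Process each operation:
  add 114.9.160.0/20 -> H2 at depth 20
  add 38.217.59.0/24 -> H3 at depth 24
  add 13.111.64.0/20 -> H2 at depth 20
  add 38.217.59.0/24 -> H4 at depth 24
  ? 114.9.160.5  path d0:-→d1:-→d2:-→d3:-→d4:-→d5:-→d6:-→d7:-→d8:-→d9:-→d10:-→d11:-→d12:-→d13:-→d14:-→d15:-→d16:-→d17:-→d18:-→d19:-→d20:H2  best=H2
  add 114.9.175.0/25 -> H0 at depth 25
  del 13.111.64.0/20 (clear depth 20)
  add 13.0.0.0/8 -> H5 at depth 8
  add 13.111.69.188/30 -> H2 at depth 30
  add 114.9.175.42/32 -> H3 at depth 32
  del 114.9.160.0/20 (clear depth 20)
  add 38.217.59.30/32 -> H0 at depth 32
  add 114.9.0.0/16 -> H2 at depth 16
  ? 13.111.69.189  path d0:-→d1:-→d2:-→d3:-→d4:-→d5:-→d6:-→d7:-→d8:H5→d9:-→d10:-→d11:-→d12:-→d13:-→d14:-→d15:-→d16:-→d17:-→d18:-→d19:-→d20:-→d21:-→d22:-→d23:-→d24:-→d25:-→d26:-→d27:-→d28:-→d29:-→d30:H2  best=H2
  ? 114.9.37.17  path d0:-→d1:-→d2:-→d3:-→d4:-→d5:-→d6:-→d7:-→d8:-→d9:-→d10:-→d11:-→d12:-→d13:-→d14:-→d15:-→d16:H2  best=H2
  add 13.111.69.0/24 -> H5 at depth 24
  ? 172.60.10.183  path d0:-  best=no-route
  ? 13.111.69.48  path d0:-→d1:-→d2:-→d3:-→d4:-→d5:-→d6:-→d7:-→d8:H5→d9:-→d10:-→d11:-→d12:-→d13:-→d14:-→d15:-→d16:-→d17:-→d18:-→d19:-→d20:-→d21:-→d22:-→d23:-→d24:H5  best=H5
  del 13.111.69.0/24 (clear depth 24)
  ? 114.9.0.199  path d0:-→d1:-→d2:-→d3:-→d4:-→d5:-→d6:-→d7:-→d8:-→d9:-→d10:-→d11:-→d12:-→d13:-→d14:-→d15:-→d16:H2  best=H2
  add 8.0.0.0/5 -> H1 at depth 5
  ? 114.9.175.42  path d0:-→d1:-→d2:-→d3:-→d4:-→d5:-→d6:-→d7:-→d8:-→d9:-→d10:-→d11:-→d12:-→d13:-→d14:-→d15:-→d16:H2→d17:-→d18:-→d19:-→d20:-→d21:-→d22:-→d23:-→d24:-→d25:H0→d26:-→d27:-→d28:-→d29:-→d30:-→d31:-→d32:H3  best=H3
  add 114.9.175.42/32 -> H0 at depth 32
  add 13.111.69.188/32 -> H5 at depth 32
  ? 38.217.59.1  path d0:-→d1:-→d2:-→d3:-→d4:-→d5:-→d6:-→d7:-→d8:-→d9:-→d10:-→d11:-→d12:-→d13:-→d14:-→d15:-→d16:-→d17:-→d18:-→d19:-→d20:-→d21:-→d22:-→d23:-→d24:H4→d25:-→d26:-→d27:-  best=H4
  ? 38.217.59.30  path d0:-→d1:-→d2:-→d3:-→d4:-→d5:-→d6:-→d7:-→d8:-→d9:-→d10:-→d11:-→d12:-→d13:-→d14:-→d15:-→d16:-→d17:-→d18:-→d19:-→d20:-→d21:-→d22:-→d23:-→d24:H4→d25:-→d26:-→d27:-→d28:-→d29:-→d30:-→d31:-→d32:H0  best=H0
  ? 114.9.175.4  path d0:-→d1:-→d2:-→d3:-→d4:-→d5:-→d6:-→d7:-→d8:-→d9:-→d10:-→d11:-→d12:-→d13:-→d14:-→d15:-→d16:H2→d17:-→d18:-→d19:-→d20:-→d21:-→d22:-→d23:-→d24:-→d25:H0→d26:-  best=H0
  add 38.217.59.30/32 -> H2 at depth 32
  ? 38.217.59.30  path d0:-→d1:-→d2:-→d3:-→d4:-→d5:-→d6:-→d7:-→d8:-→d9:-→d10:-→d11:-→d12:-→d13:-→d14:-→d15:-→d16:-→d17:-→d18:-→d19:-→d20:-→d21:-→d22:-→d23:-→d24:H4→d25:-→d26:-→d27:-→d28:-→d29:-→d30:-→d31:-→d32:H2  best=H2
  del 38.217.59.0/24 (clear depth 24)
  ? 13.111.69.188  path d0:-→d1:-→d2:-→d3:-→d4:-→d5:H1→d6:-→d7:-→d8:H5→d9:-→d10:-→d11:-→d12:-→d13:-→d14:-→d15:-→d16:-→d17:-→d18:-→d19:-→d20:-→d21:-→d22:-→d23:-→d24:-→d25:-→d26:-→d27:-→d28:-→d29:-→d30:H2→d31:-→d32:H5  best=H5
  add 0.0.0.0/0 -> H5 at depth 0
  ? 114.9.9.150  path d0:H5→d1:-→d2:-→d3:-→d4:-→d5:-→d6:-→d7:-→d8:-→d9:-→d10:-→d11:-→d12:-→d13:-→d14:-→d15:-→d16:H2  best=H2
  ? 13.111.69.188  path d0:H5→d1:-→d2:-→d3:-→d4:-→d5:H1→d6:-→d7:-→d8:H5→d9:-→d10:-→d11:-→d12:-→d13:-→d14:-→d15:-→d16:-→d17:-→d18:-→d19:-→d20:-→d21:-→d22:-→d23:-→d24:-→d25:-→d26:-→d27:-→d28:-→d29:-→d30:H2→d31:-→d32:H5  best=H5
  del 38.217.59.30/32 (clear depth 32)
  add 13.0.0.0/8 -> H4 at depth 8

== LOOKUPS ==
["H2","H2","H2","no-route","H5","H2","H3","H4","H0","H0","H2","H5","H2","H5"]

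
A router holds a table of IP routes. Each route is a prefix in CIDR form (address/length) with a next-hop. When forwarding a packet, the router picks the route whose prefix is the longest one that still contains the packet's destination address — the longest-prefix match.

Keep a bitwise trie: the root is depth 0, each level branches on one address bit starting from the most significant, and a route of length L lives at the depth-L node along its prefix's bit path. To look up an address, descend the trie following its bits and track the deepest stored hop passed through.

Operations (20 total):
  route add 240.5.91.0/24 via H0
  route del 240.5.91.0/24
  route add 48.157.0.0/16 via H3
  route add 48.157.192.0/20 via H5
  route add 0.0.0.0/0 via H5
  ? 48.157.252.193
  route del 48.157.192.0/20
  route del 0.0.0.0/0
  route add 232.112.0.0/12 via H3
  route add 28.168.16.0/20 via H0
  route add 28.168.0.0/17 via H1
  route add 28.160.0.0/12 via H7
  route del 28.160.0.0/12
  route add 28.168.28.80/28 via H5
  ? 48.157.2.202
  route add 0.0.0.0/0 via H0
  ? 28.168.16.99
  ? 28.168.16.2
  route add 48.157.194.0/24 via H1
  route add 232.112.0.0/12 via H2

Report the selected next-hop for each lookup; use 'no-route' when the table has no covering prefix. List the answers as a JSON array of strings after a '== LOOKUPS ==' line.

Trace:
  add 240.5.91.0/24 -> H0 at depth 24
  del 240.5.91.0/24 (clear depth 24)
  add 48.157.0.0/16 -> H3 at depth 16
  add 48.157.192.0/20 -> H5 at depth 20
  add 0.0.0.0/0 -> H5 at depth 0
  lookup 48.157.252.193: bits 001100001001110111 walk d0:H5→d1:-→d2:-→d3:-→d4:-→d5:-→d6:-→d7:-→d8:-→d9:-→d10:-→d11:-→d12:-→d13:-→d14:-→d15:-→d16:H3→d17:-→d18:- -> H3
  del 48.157.192.0/20 (clear depth 20)
  del 0.0.0.0/0 (clear depth 0)
  add 232.112.0.0/12 -> H3 at depth 12
  add 28.168.16.0/20 -> H0 at depth 20
  add 28.168.0.0/17 -> H1 at depth 17
  add 28.160.0.0/12 -> H7 at depth 12
  del 28.160.0.0/12 (clear depth 12)
  add 28.168.28.80/28 -> H5 at depth 28
  lookup 48.157.2.202: bits 0011000010011101 walk d0:-→d1:-→d2:-→d3:-→d4:-→d5:-→d6:-→d7:-→d8:-→d9:-→d10:-→d11:-→d12:-→d13:-→d14:-→d15:-→d16:H3 -> H3
  add 0.0.0.0/0 -> H0 at depth 0
  lookup 28.168.16.99: bits 00011100101010000001 walk d0:H0→d1:-→d2:-→d3:-→d4:-→d5:-→d6:-→d7:-→d8:-→d9:-→d10:-→d11:-→d12:-→d13:-→d14:-→d15:-→d16:-→d17:H1→d18:-→d19:-→d20:H0 -> H0
  lookup 28.168.16.2: bits 00011100101010000001 walk d0:H0→d1:-→d2:-→d3:-→d4:-→d5:-→d6:-→d7:-→d8:-→d9:-→d10:-→d11:-→d12:-→d13:-→d14:-→d15:-→d16:-→d17:H1→d18:-→d19:-→d20:H0 -> H0
  add 48.157.194.0/24 -> H1 at depth 24
  add 232.112.0.0/12 -> H2 at depth 12

== LOOKUPS ==
["H3","H3","H0","H0"]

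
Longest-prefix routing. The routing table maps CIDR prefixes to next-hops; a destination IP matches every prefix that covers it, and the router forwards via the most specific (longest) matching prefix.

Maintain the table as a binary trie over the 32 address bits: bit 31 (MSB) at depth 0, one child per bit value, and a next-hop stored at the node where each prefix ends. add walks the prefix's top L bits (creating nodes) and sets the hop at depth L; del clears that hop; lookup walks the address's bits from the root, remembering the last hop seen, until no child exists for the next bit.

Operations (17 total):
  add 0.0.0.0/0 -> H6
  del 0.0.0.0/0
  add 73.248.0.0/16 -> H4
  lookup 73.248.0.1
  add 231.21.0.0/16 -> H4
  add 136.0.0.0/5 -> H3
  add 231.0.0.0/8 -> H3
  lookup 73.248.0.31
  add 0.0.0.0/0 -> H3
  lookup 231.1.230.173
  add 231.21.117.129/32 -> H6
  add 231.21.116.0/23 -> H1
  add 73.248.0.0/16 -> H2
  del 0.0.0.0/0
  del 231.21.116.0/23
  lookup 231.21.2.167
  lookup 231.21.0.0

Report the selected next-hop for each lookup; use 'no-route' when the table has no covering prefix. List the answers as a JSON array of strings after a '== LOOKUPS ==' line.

Trace:
  add 0.0.0.0/0 -> H6 at depth 0
  del 0.0.0.0/0 (clear depth 0)
  add 73.248.0.0/16 -> H4 at depth 16
  Q 73.248.0.1: descend 0100100111111000 ; hops seen [H4] ; pick H4
  add 231.21.0.0/16 -> H4 at depth 16
  add 136.0.0.0/5 -> H3 at depth 5
  add 231.0.0.0/8 -> H3 at depth 8
  Q 73.248.0.31: descend 0100100111111000 ; hops seen [H4] ; pick H4
  add 0.0.0.0/0 -> H3 at depth 0
  Q 231.1.230.173: descend 11100111000 ; hops seen [H3,H3] ; pick H3
  add 231.21.117.129/32 -> H6 at depth 32
  add 231.21.116.0/23 -> H1 at depth 23
  add 73.248.0.0/16 -> H2 at depth 16
  del 0.0.0.0/0 (clear depth 0)
  del 231.21.116.0/23 (clear depth 23)
  Q 231.21.2.167: descend 11100111000101010 ; hops seen [H3,H4] ; pick H4
  Q 231.21.0.0: descend 11100111000101010 ; hops seen [H3,H4] ; pick H4

== LOOKUPS ==
["H4","H4","H3","H4","H4"]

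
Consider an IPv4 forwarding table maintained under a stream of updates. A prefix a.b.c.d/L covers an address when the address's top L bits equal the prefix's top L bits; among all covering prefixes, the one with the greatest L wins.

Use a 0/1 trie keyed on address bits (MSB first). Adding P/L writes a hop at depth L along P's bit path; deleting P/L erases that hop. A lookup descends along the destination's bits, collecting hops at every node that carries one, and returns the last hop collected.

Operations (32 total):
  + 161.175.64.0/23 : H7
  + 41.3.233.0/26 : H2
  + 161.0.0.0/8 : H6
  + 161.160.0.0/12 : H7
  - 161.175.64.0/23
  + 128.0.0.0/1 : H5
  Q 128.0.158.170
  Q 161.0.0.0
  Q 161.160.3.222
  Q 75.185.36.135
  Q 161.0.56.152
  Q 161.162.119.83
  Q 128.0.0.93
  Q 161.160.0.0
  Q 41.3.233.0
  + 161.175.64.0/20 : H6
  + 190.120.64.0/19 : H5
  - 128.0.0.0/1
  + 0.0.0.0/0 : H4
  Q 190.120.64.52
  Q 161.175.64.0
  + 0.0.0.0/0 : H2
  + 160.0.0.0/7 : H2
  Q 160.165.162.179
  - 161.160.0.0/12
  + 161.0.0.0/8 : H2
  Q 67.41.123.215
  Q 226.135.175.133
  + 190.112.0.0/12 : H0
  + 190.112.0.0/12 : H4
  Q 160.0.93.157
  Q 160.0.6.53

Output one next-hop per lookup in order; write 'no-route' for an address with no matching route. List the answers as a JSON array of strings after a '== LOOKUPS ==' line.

Apply in order:
  + 161.175.64.0/23 (H7) depth=23
  + 41.3.233.0/26 (H2) depth=26
  + 161.0.0.0/8 (H6) depth=8
  + 161.160.0.0/12 (H7) depth=12
  - 161.175.64.0/23 clear@23
  + 128.0.0.0/1 (H5) depth=1
  ? 128.0.158.170  path d0:-→d1:H5→d2:-  best=H5
  ? 161.0.0.0  path d0:-→d1:H5→d2:-→d3:-→d4:-→d5:-→d6:-→d7:-→d8:H6  best=H6
  ? 161.160.3.222  path d0:-→d1:H5→d2:-→d3:-→d4:-→d5:-→d6:-→d7:-→d8:H6→d9:-→d10:-→d11:-→d12:H7  best=H7
  ? 75.185.36.135  path d0:-→d1:-  best=no-route
  ? 161.0.56.152  path d0:-→d1:H5→d2:-→d3:-→d4:-→d5:-→d6:-→d7:-→d8:H6  best=H6
  ? 161.162.119.83  path d0:-→d1:H5→d2:-→d3:-→d4:-→d5:-→d6:-→d7:-→d8:H6→d9:-→d10:-→d11:-→d12:H7  best=H7
  ? 128.0.0.93  path d0:-→d1:H5→d2:-  best=H5
  ? 161.160.0.0  path d0:-→d1:H5→d2:-→d3:-→d4:-→d5:-→d6:-→d7:-→d8:H6→d9:-→d10:-→d11:-→d12:H7  best=H7
  ? 41.3.233.0  path d0:-→d1:-→d2:-→d3:-→d4:-→d5:-→d6:-→d7:-→d8:-→d9:-→d10:-→d11:-→d12:-→d13:-→d14:-→d15:-→d16:-→d17:-→d18:-→d19:-→d20:-→d21:-→d22:-→d23:-→d24:-→d25:-→d26:H2  best=H2
  + 161.175.64.0/20 (H6) depth=20
  + 190.120.64.0/19 (H5) depth=19
  - 128.0.0.0/1 clear@1
  + 0.0.0.0/0 (H4) depth=0
  ? 190.120.64.52  path d0:H4→d1:-→d2:-→d3:-→d4:-→d5:-→d6:-→d7:-→d8:-→d9:-→d10:-→d11:-→d12:-→d13:-→d14:-→d15:-→d16:-→d17:-→d18:-→d19:H5  best=H5
  ? 161.175.64.0  path d0:H4→d1:-→d2:-→d3:-→d4:-→d5:-→d6:-→d7:-→d8:H6→d9:-→d10:-→d11:-→d12:H7→d13:-→d14:-→d15:-→d16:-→d17:-→d18:-→d19:-→d20:H6→d21:-→d22:-→d23:-  best=H6
  + 0.0.0.0/0 (H2) depth=0
  + 160.0.0.0/7 (H2) depth=7
  ? 160.165.162.179  path d0:H2→d1:-→d2:-→d3:-→d4:-→d5:-→d6:-→d7:H2  best=H2
  - 161.160.0.0/12 clear@12
  + 161.0.0.0/8 (H2) depth=8
  ? 67.41.123.215  path d0:H2→d1:-  best=H2
  ? 226.135.175.133  path d0:H2→d1:-  best=H2
  + 190.112.0.0/12 (H0) depth=12
  + 190.112.0.0/12 (H4) depth=12
  ? 160.0.93.157  path d0:H2→d1:-→d2:-→d3:-→d4:-→d5:-→d6:-→d7:H2  best=H2
  ? 160.0.6.53  path d0:H2→d1:-→d2:-→d3:-→d4:-→d5:-→d6:-→d7:H2  best=H2

== LOOKUPS ==
["H5","H6","H7","no-route","H6","H7","H5","H7","H2","H5","H6","H2","H2","H2","H2","H2"]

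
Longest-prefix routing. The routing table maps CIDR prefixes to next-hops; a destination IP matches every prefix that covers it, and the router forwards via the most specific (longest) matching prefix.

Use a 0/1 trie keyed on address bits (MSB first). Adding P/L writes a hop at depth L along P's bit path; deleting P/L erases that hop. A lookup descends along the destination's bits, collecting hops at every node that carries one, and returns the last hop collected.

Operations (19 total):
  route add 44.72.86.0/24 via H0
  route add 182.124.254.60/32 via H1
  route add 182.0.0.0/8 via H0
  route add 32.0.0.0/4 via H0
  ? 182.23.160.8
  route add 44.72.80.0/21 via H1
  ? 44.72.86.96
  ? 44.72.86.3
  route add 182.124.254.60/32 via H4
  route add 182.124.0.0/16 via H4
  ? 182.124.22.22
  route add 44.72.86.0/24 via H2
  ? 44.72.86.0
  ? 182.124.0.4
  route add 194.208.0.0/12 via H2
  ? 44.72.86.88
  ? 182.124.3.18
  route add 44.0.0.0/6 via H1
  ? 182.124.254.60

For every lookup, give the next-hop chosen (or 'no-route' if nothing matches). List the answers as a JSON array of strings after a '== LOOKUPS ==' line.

Trace:
  add 44.72.86.0/24 -> H0 at depth 24
  add 182.124.254.60/32 -> H1 at depth 32
  add 182.0.0.0/8 -> H0 at depth 8
  add 32.0.0.0/4 -> H0 at depth 4
  lookup 182.23.160.8: bits 101101100 walk d0:-→d1:-→d2:-→d3:-→d4:-→d5:-→d6:-→d7:-→d8:H0→d9:- -> H0
  add 44.72.80.0/21 -> H1 at depth 21
  lookup 44.72.86.96: bits 001011000100100001010110 walk d0:-→d1:-→d2:-→d3:-→d4:H0→d5:-→d6:-→d7:-→d8:-→d9:-→d10:-→d11:-→d12:-→d13:-→d14:-→d15:-→d16:-→d17:-→d18:-→d19:-→d20:-→d21:H1→d22:-→d23:-→d24:H0 -> H0
  lookup 44.72.86.3: bits 001011000100100001010110 walk d0:-→d1:-→d2:-→d3:-→d4:H0→d5:-→d6:-→d7:-→d8:-→d9:-→d10:-→d11:-→d12:-→d13:-→d14:-→d15:-→d16:-→d17:-→d18:-→d19:-→d20:-→d21:H1→d22:-→d23:-→d24:H0 -> H0
  add 182.124.254.60/32 -> H4 at depth 32
  add 182.124.0.0/16 -> H4 at depth 16
  lookup 182.124.22.22: bits 1011011001111100 walk d0:-→d1:-→d2:-→d3:-→d4:-→d5:-→d6:-→d7:-→d8:H0→d9:-→d10:-→d11:-→d12:-→d13:-→d14:-→d15:-→d16:H4 -> H4
  add 44.72.86.0/24 -> H2 at depth 24
  lookup 44.72.86.0: bits 001011000100100001010110 walk d0:-→d1:-→d2:-→d3:-→d4:H0→d5:-→d6:-→d7:-→d8:-→d9:-→d10:-→d11:-→d12:-→d13:-→d14:-→d15:-→d16:-→d17:-→d18:-→d19:-→d20:-→d21:H1→d22:-→d23:-→d24:H2 -> H2
  lookup 182.124.0.4: bits 1011011001111100 walk d0:-→d1:-→d2:-→d3:-→d4:-→d5:-→d6:-→d7:-→d8:H0→d9:-→d10:-→d11:-→d12:-→d13:-→d14:-→d15:-→d16:H4 -> H4
  add 194.208.0.0/12 -> H2 at depth 12
  lookup 44.72.86.88: bits 001011000100100001010110 walk d0:-→d1:-→d2:-→d3:-→d4:H0→d5:-→d6:-→d7:-→d8:-→d9:-→d10:-→d11:-→d12:-→d13:-→d14:-→d15:-→d16:-→d17:-→d18:-→d19:-→d20:-→d21:H1→d22:-→d23:-→d24:H2 -> H2
  lookup 182.124.3.18: bits 1011011001111100 walk d0:-→d1:-→d2:-→d3:-→d4:-→d5:-→d6:-→d7:-→d8:H0→d9:-→d10:-→d11:-→d12:-→d13:-→d14:-→d15:-→d16:H4 -> H4
  add 44.0.0.0/6 -> H1 at depth 6
  lookup 182.124.254.60: bits 10110110011111001111111000111100 walk d0:-→d1:-→d2:-→d3:-→d4:-→d5:-→d6:-→d7:-→d8:H0→d9:-→d10:-→d11:-→d12:-→d13:-→d14:-→d15:-→d16:H4→d17:-→d18:-→d19:-→d20:-→d21:-→d22:-→d23:-→d24:-→d25:-→d26:-→d27:-→d28:-→d29:-→d30:-→d31:-→d32:H4 -> H4

== LOOKUPS ==
["H0","H0","H0","H4","H2","H4","H2","H4","H4"]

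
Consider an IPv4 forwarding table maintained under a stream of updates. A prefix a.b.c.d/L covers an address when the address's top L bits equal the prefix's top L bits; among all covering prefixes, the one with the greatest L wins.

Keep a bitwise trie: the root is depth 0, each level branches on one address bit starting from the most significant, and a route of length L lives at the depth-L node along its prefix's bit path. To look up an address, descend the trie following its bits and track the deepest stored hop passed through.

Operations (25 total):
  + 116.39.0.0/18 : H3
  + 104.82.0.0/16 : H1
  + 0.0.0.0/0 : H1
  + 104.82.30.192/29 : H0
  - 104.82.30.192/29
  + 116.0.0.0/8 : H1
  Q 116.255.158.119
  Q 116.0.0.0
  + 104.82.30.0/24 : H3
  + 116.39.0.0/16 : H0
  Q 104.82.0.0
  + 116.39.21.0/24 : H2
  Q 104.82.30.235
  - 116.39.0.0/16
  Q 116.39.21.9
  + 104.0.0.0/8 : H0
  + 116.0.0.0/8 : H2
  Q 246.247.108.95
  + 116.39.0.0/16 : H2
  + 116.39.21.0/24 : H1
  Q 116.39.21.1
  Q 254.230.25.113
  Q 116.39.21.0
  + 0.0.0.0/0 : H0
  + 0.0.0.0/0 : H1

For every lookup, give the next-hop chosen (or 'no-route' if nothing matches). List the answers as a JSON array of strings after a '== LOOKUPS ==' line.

Process each operation:
  + 116.39.0.0/18 (H3) depth=18
  + 104.82.0.0/16 (H1) depth=16
  + 0.0.0.0/0 (H1) depth=0
  + 104.82.30.192/29 (H0) depth=29
  del 104.82.30.192/29 (clear depth 29)
  + 116.0.0.0/8 (H1) depth=8
  lookup 116.255.158.119: bits 01110100 walk d0:H1→d1:-→d2:-→d3:-→d4:-→d5:-→d6:-→d7:-→d8:H1 -> H1
  lookup 116.0.0.0: bits 0111010000 walk d0:H1→d1:-→d2:-→d3:-→d4:-→d5:-→d6:-→d7:-→d8:H1→d9:-→d10:- -> H1
  + 104.82.30.0/24 (H3) depth=24
  + 116.39.0.0/16 (H0) depth=16
  lookup 104.82.0.0: bits 0110100001010010000 walk d0:H1→d1:-→d2:-→d3:-→d4:-→d5:-→d6:-→d7:-→d8:-→d9:-→d10:-→d11:-→d12:-→d13:-→d14:-→d15:-→d16:H1→d17:-→d18:-→d19:- -> H1
  + 116.39.21.0/24 (H2) depth=24
  lookup 104.82.30.235: bits 01101000010100100001111011 walk d0:H1→d1:-→d2:-→d3:-→d4:-→d5:-→d6:-→d7:-→d8:-→d9:-→d10:-→d11:-→d12:-→d13:-→d14:-→d15:-→d16:H1→d17:-→d18:-→d19:-→d20:-→d21:-→d22:-→d23:-→d24:H3→d25:-→d26:- -> H3
  del 116.39.0.0/16 (clear depth 16)
  lookup 116.39.21.9: bits 011101000010011100010101 walk d0:H1→d1:-→d2:-→d3:-→d4:-→d5:-→d6:-→d7:-→d8:H1→d9:-→d10:-→d11:-→d12:-→d13:-→d14:-→d15:-→d16:-→d17:-→d18:H3→d19:-→d20:-→d21:-→d22:-→d23:-→d24:H2 -> H2
  + 104.0.0.0/8 (H0) depth=8
  + 116.0.0.0/8 (H2) depth=8
  lookup 246.247.108.95: bits ε walk d0:H1 -> H1
  + 116.39.0.0/16 (H2) depth=16
  + 116.39.21.0/24 (H1) depth=24
  lookup 116.39.21.1: bits 011101000010011100010101 walk d0:H1→d1:-→d2:-→d3:-→d4:-→d5:-→d6:-→d7:-→d8:H2→d9:-→d10:-→d11:-→d12:-→d13:-→d14:-→d15:-→d16:H2→d17:-→d18:H3→d19:-→d20:-→d21:-→d22:-→d23:-→d24:H1 -> H1
  lookup 254.230.25.113: bits ε walk d0:H1 -> H1
  lookup 116.39.21.0: bits 011101000010011100010101 walk d0:H1→d1:-→d2:-→d3:-→d4:-→d5:-→d6:-→d7:-→d8:H2→d9:-→d10:-→d11:-→d12:-→d13:-→d14:-→d15:-→d16:H2→d17:-→d18:H3→d19:-→d20:-→d21:-→d22:-→d23:-→d24:H1 -> H1
  + 0.0.0.0/0 (H0) depth=0
  + 0.0.0.0/0 (H1) depth=0

== LOOKUPS ==
["H1","H1","H1","H3","H2","H1","H1","H1","H1"]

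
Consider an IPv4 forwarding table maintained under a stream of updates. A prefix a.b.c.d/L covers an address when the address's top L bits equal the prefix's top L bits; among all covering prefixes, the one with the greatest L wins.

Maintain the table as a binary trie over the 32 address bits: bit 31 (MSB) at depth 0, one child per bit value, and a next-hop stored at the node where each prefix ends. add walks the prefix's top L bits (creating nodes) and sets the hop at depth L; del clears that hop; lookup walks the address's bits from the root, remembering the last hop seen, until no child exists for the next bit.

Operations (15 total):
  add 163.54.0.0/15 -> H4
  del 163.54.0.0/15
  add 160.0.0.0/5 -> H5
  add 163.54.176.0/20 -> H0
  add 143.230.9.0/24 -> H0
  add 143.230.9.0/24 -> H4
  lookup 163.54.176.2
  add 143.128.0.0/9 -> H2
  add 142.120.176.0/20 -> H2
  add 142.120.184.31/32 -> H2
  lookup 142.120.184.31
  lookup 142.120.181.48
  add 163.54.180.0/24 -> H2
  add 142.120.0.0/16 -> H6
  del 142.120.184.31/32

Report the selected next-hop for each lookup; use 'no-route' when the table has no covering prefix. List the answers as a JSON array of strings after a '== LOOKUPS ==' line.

Trace:
  + 163.54.0.0/15 (H4) depth=15
  del 163.54.0.0/15 (clear depth 15)
  + 160.0.0.0/5 (H5) depth=5
  + 163.54.176.0/20 (H0) depth=20
  + 143.230.9.0/24 (H0) depth=24
  + 143.230.9.0/24 (H4) depth=24
  ? 163.54.176.2  path d0:-→d1:-→d2:-→d3:-→d4:-→d5:H5→d6:-→d7:-→d8:-→d9:-→d10:-→d11:-→d12:-→d13:-→d14:-→d15:-→d16:-→d17:-→d18:-→d19:-→d20:H0  best=H0
  + 143.128.0.0/9 (H2) depth=9
  + 142.120.176.0/20 (H2) depth=20
  + 142.120.184.31/32 (H2) depth=32
  ? 142.120.184.31  path d0:-→d1:-→d2:-→d3:-→d4:-→d5:-→d6:-→d7:-→d8:-→d9:-→d10:-→d11:-→d12:-→d13:-→d14:-→d15:-→d16:-→d17:-→d18:-→d19:-→d20:H2→d21:-→d22:-→d23:-→d24:-→d25:-→d26:-→d27:-→d28:-→d29:-→d30:-→d31:-→d32:H2  best=H2
  ? 142.120.181.48  path d0:-→d1:-→d2:-→d3:-→d4:-→d5:-→d6:-→d7:-→d8:-→d9:-→d10:-→d11:-→d12:-→d13:-→d14:-→d15:-→d16:-→d17:-→d18:-→d19:-→d20:H2  best=H2
  + 163.54.180.0/24 (H2) depth=24
  + 142.120.0.0/16 (H6) depth=16
  del 142.120.184.31/32 (clear depth 32)

== LOOKUPS ==
["H0","H2","H2"]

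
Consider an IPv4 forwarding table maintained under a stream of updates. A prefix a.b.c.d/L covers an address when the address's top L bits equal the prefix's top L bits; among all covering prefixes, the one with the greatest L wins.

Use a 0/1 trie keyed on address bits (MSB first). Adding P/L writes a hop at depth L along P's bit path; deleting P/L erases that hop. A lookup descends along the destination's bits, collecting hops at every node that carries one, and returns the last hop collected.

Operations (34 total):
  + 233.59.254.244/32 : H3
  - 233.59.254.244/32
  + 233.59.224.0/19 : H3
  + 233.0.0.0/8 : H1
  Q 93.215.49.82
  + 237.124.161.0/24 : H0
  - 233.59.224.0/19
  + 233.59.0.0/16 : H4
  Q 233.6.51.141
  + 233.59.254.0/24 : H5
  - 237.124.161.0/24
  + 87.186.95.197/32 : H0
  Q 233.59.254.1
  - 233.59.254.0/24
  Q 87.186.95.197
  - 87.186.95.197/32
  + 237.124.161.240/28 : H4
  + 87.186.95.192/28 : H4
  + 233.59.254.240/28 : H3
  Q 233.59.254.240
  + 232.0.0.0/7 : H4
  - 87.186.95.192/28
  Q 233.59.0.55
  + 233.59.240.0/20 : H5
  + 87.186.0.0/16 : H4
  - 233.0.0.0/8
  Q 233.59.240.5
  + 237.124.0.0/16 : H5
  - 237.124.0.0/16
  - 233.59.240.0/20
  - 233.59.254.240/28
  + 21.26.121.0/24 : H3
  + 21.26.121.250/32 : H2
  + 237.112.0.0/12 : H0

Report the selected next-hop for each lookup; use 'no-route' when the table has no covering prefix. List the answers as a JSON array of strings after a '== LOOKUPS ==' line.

Trace:
  add 233.59.254.244/32 -> H3 at depth 32
  del 233.59.254.244/32 (clear depth 32)
  add 233.59.224.0/19 -> H3 at depth 19
  add 233.0.0.0/8 -> H1 at depth 8
  ? 93.215.49.82  path d0:-  best=no-route
  add 237.124.161.0/24 -> H0 at depth 24
  del 233.59.224.0/19 (clear depth 19)
  add 233.59.0.0/16 -> H4 at depth 16
  ? 233.6.51.141  path d0:-→d1:-→d2:-→d3:-→d4:-→d5:-→d6:-→d7:-→d8:H1→d9:-→d10:-  best=H1
  add 233.59.254.0/24 -> H5 at depth 24
  del 237.124.161.0/24 (clear depth 24)
  add 87.186.95.197/32 -> H0 at depth 32
  ? 233.59.254.1  path d0:-→d1:-→d2:-→d3:-→d4:-→d5:-→d6:-→d7:-→d8:H1→d9:-→d10:-→d11:-→d12:-→d13:-→d14:-→d15:-→d16:H4→d17:-→d18:-→d19:-→d20:-→d21:-→d22:-→d23:-→d24:H5  best=H5
  del 233.59.254.0/24 (clear depth 24)
  ? 87.186.95.197  path d0:-→d1:-→d2:-→d3:-→d4:-→d5:-→d6:-→d7:-→d8:-→d9:-→d10:-→d11:-→d12:-→d13:-→d14:-→d15:-→d16:-→d17:-→d18:-→d19:-→d20:-→d21:-→d22:-→d23:-→d24:-→d25:-→d26:-→d27:-→d28:-→d29:-→d30:-→d31:-→d32:H0  best=H0
  del 87.186.95.197/32 (clear depth 32)
  add 237.124.161.240/28 -> H4 at depth 28
  add 87.186.95.192/28 -> H4 at depth 28
  add 233.59.254.240/28 -> H3 at depth 28
  ? 233.59.254.240  path d0:-→d1:-→d2:-→d3:-→d4:-→d5:-→d6:-→d7:-→d8:H1→d9:-→d10:-→d11:-→d12:-→d13:-→d14:-→d15:-→d16:H4→d17:-→d18:-→d19:-→d20:-→d21:-→d22:-→d23:-→d24:-→d25:-→d26:-→d27:-→d28:H3→d29:-  best=H3
  add 232.0.0.0/7 -> H4 at depth 7
  del 87.186.95.192/28 (clear depth 28)
  ? 233.59.0.55  path d0:-→d1:-→d2:-→d3:-→d4:-→d5:-→d6:-→d7:H4→d8:H1→d9:-→d10:-→d11:-→d12:-→d13:-→d14:-→d15:-→d16:H4  best=H4
  add 233.59.240.0/20 -> H5 at depth 20
  add 87.186.0.0/16 -> H4 at depth 16
  del 233.0.0.0/8 (clear depth 8)
  ? 233.59.240.5  path d0:-→d1:-→d2:-→d3:-→d4:-→d5:-→d6:-→d7:H4→d8:-→d9:-→d10:-→d11:-→d12:-→d13:-→d14:-→d15:-→d16:H4→d17:-→d18:-→d19:-→d20:H5  best=H5
  add 237.124.0.0/16 -> H5 at depth 16
  del 237.124.0.0/16 (clear depth 16)
  del 233.59.240.0/20 (clear depth 20)
  del 233.59.254.240/28 (clear depth 28)
  add 21.26.121.0/24 -> H3 at depth 24
  add 21.26.121.250/32 -> H2 at depth 32
  add 237.112.0.0/12 -> H0 at depth 12

== LOOKUPS ==
["no-route","H1","H5","H0","H3","H4","H5"]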